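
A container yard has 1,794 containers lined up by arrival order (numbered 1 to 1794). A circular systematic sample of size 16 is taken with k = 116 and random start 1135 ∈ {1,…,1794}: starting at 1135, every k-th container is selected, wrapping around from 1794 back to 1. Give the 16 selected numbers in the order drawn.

Selection 1: 1135
Selection 2: 1135 + 116 = 1251
Selection 3: 1251 + 116 = 1367
Selection 4: 1367 + 116 = 1483
Selection 5: 1483 + 116 = 1599
Selection 6: 1599 + 116 = 1715
Selection 7: 1715 + 116 = 1831 → 1831 − 1794 = 37
Selection 8: 37 + 116 = 153
Selection 9: 153 + 116 = 269
Selection 10: 269 + 116 = 385
Selection 11: 385 + 116 = 501
Selection 12: 501 + 116 = 617
Selection 13: 617 + 116 = 733
Selection 14: 733 + 116 = 849
Selection 15: 849 + 116 = 965
Selection 16: 965 + 116 = 1081

1135, 1251, 1367, 1483, 1599, 1715, 37, 153, 269, 385, 501, 617, 733, 849, 965, 1081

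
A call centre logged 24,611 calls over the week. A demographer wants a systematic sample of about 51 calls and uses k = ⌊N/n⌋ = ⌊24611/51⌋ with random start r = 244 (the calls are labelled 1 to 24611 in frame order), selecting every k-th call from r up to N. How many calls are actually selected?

k = ⌊24611/51⌋ = 482
Achieved size = ⌊(24611 − 244)/482⌋ + 1 = ⌊24367/482⌋ + 1 = 50 + 1 = 51
(last selection: 244 + 50×482 = 24344 ≤ 24611; next would be 24826 > 24611)

51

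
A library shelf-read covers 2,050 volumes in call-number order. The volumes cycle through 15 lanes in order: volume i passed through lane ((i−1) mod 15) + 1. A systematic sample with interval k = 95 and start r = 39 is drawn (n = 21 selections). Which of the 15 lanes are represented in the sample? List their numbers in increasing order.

4, 9, 14

Consecutive selections differ by k = 95, so their lane numbers differ by 95 mod 15 = 5.
gcd(95, 15) = 5, so the sample visits 15/5 = 3 distinct residues mod 15.
Start 39 is lane 9; the lanes hit are 4, 9, 14.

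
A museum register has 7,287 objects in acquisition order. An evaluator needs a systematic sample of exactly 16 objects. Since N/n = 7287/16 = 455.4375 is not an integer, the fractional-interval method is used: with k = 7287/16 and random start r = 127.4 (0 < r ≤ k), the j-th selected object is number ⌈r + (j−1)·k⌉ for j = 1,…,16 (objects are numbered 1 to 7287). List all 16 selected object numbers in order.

128, 583, 1039, 1494, 1950, 2405, 2861, 3316, 3771, 4227, 4682, 5138, 5593, 6049, 6504, 6959

j=1: r + 0k = 127.4 → ⌈·⌉ = 128
j=2: r + 1k = 582.8375 → ⌈·⌉ = 583
j=3: r + 2k = 1038.275 → ⌈·⌉ = 1039
j=4: r + 3k = 1493.7125 → ⌈·⌉ = 1494
j=5: r + 4k = 1949.15 → ⌈·⌉ = 1950
j=6: r + 5k = 2404.5875 → ⌈·⌉ = 2405
j=7: r + 6k = 2860.025 → ⌈·⌉ = 2861
j=8: r + 7k = 3315.4625 → ⌈·⌉ = 3316
j=9: r + 8k = 3770.9 → ⌈·⌉ = 3771
j=10: r + 9k = 4226.3375 → ⌈·⌉ = 4227
j=11: r + 10k = 4681.775 → ⌈·⌉ = 4682
j=12: r + 11k = 5137.2125 → ⌈·⌉ = 5138
j=13: r + 12k = 5592.65 → ⌈·⌉ = 5593
j=14: r + 13k = 6048.0875 → ⌈·⌉ = 6049
j=15: r + 14k = 6503.525 → ⌈·⌉ = 6504
j=16: r + 15k = 6958.9625 → ⌈·⌉ = 6959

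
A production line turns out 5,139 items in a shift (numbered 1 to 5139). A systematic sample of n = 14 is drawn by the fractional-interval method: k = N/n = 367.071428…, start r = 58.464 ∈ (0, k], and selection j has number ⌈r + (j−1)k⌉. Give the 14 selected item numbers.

j=1: r + 0k = 58.464 → ⌈·⌉ = 59
j=2: r + 1k = 425.535428… → ⌈·⌉ = 426
j=3: r + 2k = 792.606857… → ⌈·⌉ = 793
j=4: r + 3k = 1159.678285… → ⌈·⌉ = 1160
j=5: r + 4k = 1526.749714… → ⌈·⌉ = 1527
j=6: r + 5k = 1893.821142… → ⌈·⌉ = 1894
j=7: r + 6k = 2260.892571… → ⌈·⌉ = 2261
j=8: r + 7k = 2627.964 → ⌈·⌉ = 2628
j=9: r + 8k = 2995.035428… → ⌈·⌉ = 2996
j=10: r + 9k = 3362.106857… → ⌈·⌉ = 3363
j=11: r + 10k = 3729.178285… → ⌈·⌉ = 3730
j=12: r + 11k = 4096.249714… → ⌈·⌉ = 4097
j=13: r + 12k = 4463.321142… → ⌈·⌉ = 4464
j=14: r + 13k = 4830.392571… → ⌈·⌉ = 4831

59, 426, 793, 1160, 1527, 1894, 2261, 2628, 2996, 3363, 3730, 4097, 4464, 4831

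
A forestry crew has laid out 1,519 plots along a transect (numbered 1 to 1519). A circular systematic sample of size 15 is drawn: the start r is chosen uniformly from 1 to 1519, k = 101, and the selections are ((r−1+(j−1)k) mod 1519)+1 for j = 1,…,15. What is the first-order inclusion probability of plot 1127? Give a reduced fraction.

For each position j, as r ranges over 1…1519 the j-th selection hits every plot exactly once, so plot 1127 is selected for exactly 15 of the 1519 starts.
Inclusion probability = 15/1519.

15/1519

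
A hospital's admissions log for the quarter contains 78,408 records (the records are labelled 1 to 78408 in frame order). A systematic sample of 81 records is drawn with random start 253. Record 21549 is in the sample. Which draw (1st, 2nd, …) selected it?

k = 78408/81 = 968
position = (21549 − 253)/968 + 1 = 21296/968 + 1 = 22 + 1 = 23

23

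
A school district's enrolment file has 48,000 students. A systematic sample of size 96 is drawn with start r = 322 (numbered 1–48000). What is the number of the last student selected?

47822

k = 48000/96 = 500
96th selection = r + (96−1)·k = 322 + 95×500 = 322 + 47500 = 47822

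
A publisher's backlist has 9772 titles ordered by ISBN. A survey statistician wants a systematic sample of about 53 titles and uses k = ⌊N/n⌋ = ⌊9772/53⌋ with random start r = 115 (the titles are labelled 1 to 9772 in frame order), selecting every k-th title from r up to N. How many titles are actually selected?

k = ⌊9772/53⌋ = 184
Achieved size = ⌊(9772 − 115)/184⌋ + 1 = ⌊9657/184⌋ + 1 = 52 + 1 = 53
(last selection: 115 + 52×184 = 9683 ≤ 9772; next would be 9867 > 9772)

53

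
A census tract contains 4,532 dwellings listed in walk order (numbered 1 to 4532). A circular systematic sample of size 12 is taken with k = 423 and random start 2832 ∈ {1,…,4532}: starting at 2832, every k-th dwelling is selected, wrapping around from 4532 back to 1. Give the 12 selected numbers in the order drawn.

Selection 1: 2832
Selection 2: 2832 + 423 = 3255
Selection 3: 3255 + 423 = 3678
Selection 4: 3678 + 423 = 4101
Selection 5: 4101 + 423 = 4524
Selection 6: 4524 + 423 = 4947 → 4947 − 4532 = 415
Selection 7: 415 + 423 = 838
Selection 8: 838 + 423 = 1261
Selection 9: 1261 + 423 = 1684
Selection 10: 1684 + 423 = 2107
Selection 11: 2107 + 423 = 2530
Selection 12: 2530 + 423 = 2953

2832, 3255, 3678, 4101, 4524, 415, 838, 1261, 1684, 2107, 2530, 2953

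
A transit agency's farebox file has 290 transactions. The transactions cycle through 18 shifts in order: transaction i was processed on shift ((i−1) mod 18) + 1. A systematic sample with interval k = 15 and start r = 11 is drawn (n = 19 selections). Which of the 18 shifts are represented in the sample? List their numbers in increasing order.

Consecutive selections differ by k = 15, so their shift numbers differ by 15 mod 18 = 15.
gcd(15, 18) = 3, so the sample visits 18/3 = 6 distinct residues mod 18.
Start 11 is shift 11; the shifts hit are 2, 5, 8, 11, 14, 17.

2, 5, 8, 11, 14, 17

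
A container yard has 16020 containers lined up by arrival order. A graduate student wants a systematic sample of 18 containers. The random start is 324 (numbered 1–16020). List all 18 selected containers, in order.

324, 1214, 2104, 2994, 3884, 4774, 5664, 6554, 7444, 8334, 9224, 10114, 11004, 11894, 12784, 13674, 14564, 15454

k = N/n = 16020/18 = 890
container 1: 324
container 2: 324 + 890 = 1214
container 3: 1214 + 890 = 2104
container 4: 2104 + 890 = 2994
container 5: 2994 + 890 = 3884
container 6: 3884 + 890 = 4774
container 7: 4774 + 890 = 5664
container 8: 5664 + 890 = 6554
container 9: 6554 + 890 = 7444
container 10: 7444 + 890 = 8334
container 11: 8334 + 890 = 9224
container 12: 9224 + 890 = 10114
container 13: 10114 + 890 = 11004
container 14: 11004 + 890 = 11894
container 15: 11894 + 890 = 12784
container 16: 12784 + 890 = 13674
container 17: 13674 + 890 = 14564
container 18: 14564 + 890 = 15454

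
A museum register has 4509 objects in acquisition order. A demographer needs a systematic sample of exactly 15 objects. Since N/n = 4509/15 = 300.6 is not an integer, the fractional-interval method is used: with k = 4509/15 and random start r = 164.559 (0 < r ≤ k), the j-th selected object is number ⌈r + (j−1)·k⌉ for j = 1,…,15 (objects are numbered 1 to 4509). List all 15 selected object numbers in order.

165, 466, 766, 1067, 1367, 1668, 1969, 2269, 2570, 2870, 3171, 3472, 3772, 4073, 4373

j=1: r + 0k = 164.559 → ⌈·⌉ = 165
j=2: r + 1k = 465.159 → ⌈·⌉ = 466
j=3: r + 2k = 765.759 → ⌈·⌉ = 766
j=4: r + 3k = 1066.359 → ⌈·⌉ = 1067
j=5: r + 4k = 1366.959 → ⌈·⌉ = 1367
j=6: r + 5k = 1667.559 → ⌈·⌉ = 1668
j=7: r + 6k = 1968.159 → ⌈·⌉ = 1969
j=8: r + 7k = 2268.759 → ⌈·⌉ = 2269
j=9: r + 8k = 2569.359 → ⌈·⌉ = 2570
j=10: r + 9k = 2869.959 → ⌈·⌉ = 2870
j=11: r + 10k = 3170.559 → ⌈·⌉ = 3171
j=12: r + 11k = 3471.159 → ⌈·⌉ = 3472
j=13: r + 12k = 3771.759 → ⌈·⌉ = 3772
j=14: r + 13k = 4072.359 → ⌈·⌉ = 4073
j=15: r + 14k = 4372.959 → ⌈·⌉ = 4373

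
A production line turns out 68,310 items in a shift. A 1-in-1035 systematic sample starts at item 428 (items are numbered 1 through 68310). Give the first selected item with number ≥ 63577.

k = 1035
Steps past start: ⌈(63577 − 428)/1035⌉ = ⌈63149/1035⌉ = 62
Selected item: 428 + 62×1035 = 64598

64598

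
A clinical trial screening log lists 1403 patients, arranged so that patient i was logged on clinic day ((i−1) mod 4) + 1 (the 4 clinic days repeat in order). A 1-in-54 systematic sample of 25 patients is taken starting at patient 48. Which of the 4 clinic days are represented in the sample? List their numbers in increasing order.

Consecutive selections differ by k = 54, so their clinic day numbers differ by 54 mod 4 = 2.
gcd(54, 4) = 2, so the sample visits 4/2 = 2 distinct residues mod 4.
Start 48 is clinic day 4; the clinic days hit are 2, 4.

2, 4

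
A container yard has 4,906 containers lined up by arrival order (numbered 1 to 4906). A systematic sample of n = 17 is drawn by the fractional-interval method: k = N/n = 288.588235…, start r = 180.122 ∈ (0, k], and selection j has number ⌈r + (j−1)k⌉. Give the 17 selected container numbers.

181, 469, 758, 1046, 1335, 1624, 1912, 2201, 2489, 2778, 3067, 3355, 3644, 3932, 4221, 4509, 4798

j=1: r + 0k = 180.122 → ⌈·⌉ = 181
j=2: r + 1k = 468.710235… → ⌈·⌉ = 469
j=3: r + 2k = 757.298470… → ⌈·⌉ = 758
j=4: r + 3k = 1045.886705… → ⌈·⌉ = 1046
j=5: r + 4k = 1334.474941… → ⌈·⌉ = 1335
j=6: r + 5k = 1623.063176… → ⌈·⌉ = 1624
j=7: r + 6k = 1911.651411… → ⌈·⌉ = 1912
j=8: r + 7k = 2200.239647… → ⌈·⌉ = 2201
j=9: r + 8k = 2488.827882… → ⌈·⌉ = 2489
j=10: r + 9k = 2777.416117… → ⌈·⌉ = 2778
j=11: r + 10k = 3066.004352… → ⌈·⌉ = 3067
j=12: r + 11k = 3354.592588… → ⌈·⌉ = 3355
j=13: r + 12k = 3643.180823… → ⌈·⌉ = 3644
j=14: r + 13k = 3931.769058… → ⌈·⌉ = 3932
j=15: r + 14k = 4220.357294… → ⌈·⌉ = 4221
j=16: r + 15k = 4508.945529… → ⌈·⌉ = 4509
j=17: r + 16k = 4797.533764… → ⌈·⌉ = 4798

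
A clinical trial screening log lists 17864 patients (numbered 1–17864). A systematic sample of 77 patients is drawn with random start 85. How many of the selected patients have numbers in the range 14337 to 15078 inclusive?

k = 17864/77 = 232
First selection ≥ 14337: 85 + ⌈(14337−85)/232⌉·232 = 85 + 62×232 = 14469
Last selection ≤ 15078: 85 + ⌊(15078−85)/232⌋·232 = 85 + 64×232 = 14933
Count = 64 − 62 + 1 = 3

3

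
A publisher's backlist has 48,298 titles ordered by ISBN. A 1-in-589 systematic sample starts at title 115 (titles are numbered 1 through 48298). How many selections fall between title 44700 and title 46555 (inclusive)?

k = 589
First selection ≥ 44700: 115 + ⌈(44700−115)/589⌉·589 = 115 + 76×589 = 44879
Last selection ≤ 46555: 115 + ⌊(46555−115)/589⌋·589 = 115 + 78×589 = 46057
Count = 78 − 76 + 1 = 3

3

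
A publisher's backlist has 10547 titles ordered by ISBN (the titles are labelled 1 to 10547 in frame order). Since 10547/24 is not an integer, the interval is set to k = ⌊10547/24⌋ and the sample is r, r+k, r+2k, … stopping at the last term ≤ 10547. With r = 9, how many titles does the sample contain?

k = ⌊10547/24⌋ = 439
Achieved size = ⌊(10547 − 9)/439⌋ + 1 = ⌊10538/439⌋ + 1 = 24 + 1 = 25
(last selection: 9 + 24×439 = 10545 ≤ 10547; next would be 10984 > 10547)

25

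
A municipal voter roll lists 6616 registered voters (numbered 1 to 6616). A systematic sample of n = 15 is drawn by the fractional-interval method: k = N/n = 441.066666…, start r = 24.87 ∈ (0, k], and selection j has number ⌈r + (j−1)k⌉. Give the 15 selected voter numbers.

25, 466, 908, 1349, 1790, 2231, 2672, 3113, 3554, 3995, 4436, 4877, 5318, 5759, 6200

j=1: r + 0k = 24.87 → ⌈·⌉ = 25
j=2: r + 1k = 465.936666… → ⌈·⌉ = 466
j=3: r + 2k = 907.003333… → ⌈·⌉ = 908
j=4: r + 3k = 1348.07 → ⌈·⌉ = 1349
j=5: r + 4k = 1789.136666… → ⌈·⌉ = 1790
j=6: r + 5k = 2230.203333… → ⌈·⌉ = 2231
j=7: r + 6k = 2671.27 → ⌈·⌉ = 2672
j=8: r + 7k = 3112.336666… → ⌈·⌉ = 3113
j=9: r + 8k = 3553.403333… → ⌈·⌉ = 3554
j=10: r + 9k = 3994.47 → ⌈·⌉ = 3995
j=11: r + 10k = 4435.536666… → ⌈·⌉ = 4436
j=12: r + 11k = 4876.603333… → ⌈·⌉ = 4877
j=13: r + 12k = 5317.67 → ⌈·⌉ = 5318
j=14: r + 13k = 5758.736666… → ⌈·⌉ = 5759
j=15: r + 14k = 6199.803333… → ⌈·⌉ = 6200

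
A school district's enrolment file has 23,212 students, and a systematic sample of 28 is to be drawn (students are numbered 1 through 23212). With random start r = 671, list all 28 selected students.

k = N/n = 23212/28 = 829
student 1: 671
student 2: 671 + 829 = 1500
student 3: 1500 + 829 = 2329
student 4: 2329 + 829 = 3158
student 5: 3158 + 829 = 3987
student 6: 3987 + 829 = 4816
student 7: 4816 + 829 = 5645
student 8: 5645 + 829 = 6474
student 9: 6474 + 829 = 7303
student 10: 7303 + 829 = 8132
student 11: 8132 + 829 = 8961
student 12: 8961 + 829 = 9790
student 13: 9790 + 829 = 10619
student 14: 10619 + 829 = 11448
student 15: 11448 + 829 = 12277
student 16: 12277 + 829 = 13106
student 17: 13106 + 829 = 13935
student 18: 13935 + 829 = 14764
student 19: 14764 + 829 = 15593
student 20: 15593 + 829 = 16422
student 21: 16422 + 829 = 17251
student 22: 17251 + 829 = 18080
student 23: 18080 + 829 = 18909
student 24: 18909 + 829 = 19738
student 25: 19738 + 829 = 20567
student 26: 20567 + 829 = 21396
student 27: 21396 + 829 = 22225
student 28: 22225 + 829 = 23054

671, 1500, 2329, 3158, 3987, 4816, 5645, 6474, 7303, 8132, 8961, 9790, 10619, 11448, 12277, 13106, 13935, 14764, 15593, 16422, 17251, 18080, 18909, 19738, 20567, 21396, 22225, 23054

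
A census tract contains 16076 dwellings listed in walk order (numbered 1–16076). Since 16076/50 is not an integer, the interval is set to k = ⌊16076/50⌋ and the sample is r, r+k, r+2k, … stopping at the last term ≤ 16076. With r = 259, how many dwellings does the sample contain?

k = ⌊16076/50⌋ = 321
Achieved size = ⌊(16076 − 259)/321⌋ + 1 = ⌊15817/321⌋ + 1 = 49 + 1 = 50
(last selection: 259 + 49×321 = 15988 ≤ 16076; next would be 16309 > 16076)

50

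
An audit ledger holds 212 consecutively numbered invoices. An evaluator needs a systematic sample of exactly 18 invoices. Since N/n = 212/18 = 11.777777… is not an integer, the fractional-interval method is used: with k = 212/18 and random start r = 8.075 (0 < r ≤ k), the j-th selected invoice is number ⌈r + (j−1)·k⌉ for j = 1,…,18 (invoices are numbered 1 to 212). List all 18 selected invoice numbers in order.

j=1: r + 0k = 8.075 → ⌈·⌉ = 9
j=2: r + 1k = 19.852777… → ⌈·⌉ = 20
j=3: r + 2k = 31.630555… → ⌈·⌉ = 32
j=4: r + 3k = 43.408333… → ⌈·⌉ = 44
j=5: r + 4k = 55.186111… → ⌈·⌉ = 56
j=6: r + 5k = 66.963888… → ⌈·⌉ = 67
j=7: r + 6k = 78.741666… → ⌈·⌉ = 79
j=8: r + 7k = 90.519444… → ⌈·⌉ = 91
j=9: r + 8k = 102.297222… → ⌈·⌉ = 103
j=10: r + 9k = 114.075 → ⌈·⌉ = 115
j=11: r + 10k = 125.852777… → ⌈·⌉ = 126
j=12: r + 11k = 137.630555… → ⌈·⌉ = 138
j=13: r + 12k = 149.408333… → ⌈·⌉ = 150
j=14: r + 13k = 161.186111… → ⌈·⌉ = 162
j=15: r + 14k = 172.963888… → ⌈·⌉ = 173
j=16: r + 15k = 184.741666… → ⌈·⌉ = 185
j=17: r + 16k = 196.519444… → ⌈·⌉ = 197
j=18: r + 17k = 208.297222… → ⌈·⌉ = 209

9, 20, 32, 44, 56, 67, 79, 91, 103, 115, 126, 138, 150, 162, 173, 185, 197, 209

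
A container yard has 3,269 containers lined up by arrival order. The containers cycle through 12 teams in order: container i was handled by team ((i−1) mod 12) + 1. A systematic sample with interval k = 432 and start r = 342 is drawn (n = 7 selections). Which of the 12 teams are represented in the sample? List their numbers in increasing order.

6

Consecutive selections differ by k = 432, so their team numbers differ by 432 mod 12 = 0.
gcd(432, 12) = 12, so the sample visits 12/12 = 1 distinct residues mod 12.
Start 342 is team 6; the teams hit are 6.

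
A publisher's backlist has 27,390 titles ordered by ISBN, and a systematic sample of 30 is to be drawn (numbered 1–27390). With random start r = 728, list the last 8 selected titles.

20814, 21727, 22640, 23553, 24466, 25379, 26292, 27205

k = N/n = 27390/30 = 913
23rd selection = 728 + 22×913 = 20814
24th: 20814 + 913 = 21727
25th: 21727 + 913 = 22640
26th: 22640 + 913 = 23553
27th: 23553 + 913 = 24466
28th: 24466 + 913 = 25379
29th: 25379 + 913 = 26292
30th: 26292 + 913 = 27205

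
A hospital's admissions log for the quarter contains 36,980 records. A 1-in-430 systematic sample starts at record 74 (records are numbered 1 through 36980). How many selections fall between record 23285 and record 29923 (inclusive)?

k = 430
First selection ≥ 23285: 74 + ⌈(23285−74)/430⌉·430 = 74 + 54×430 = 23294
Last selection ≤ 29923: 74 + ⌊(29923−74)/430⌋·430 = 74 + 69×430 = 29744
Count = 69 − 54 + 1 = 16

16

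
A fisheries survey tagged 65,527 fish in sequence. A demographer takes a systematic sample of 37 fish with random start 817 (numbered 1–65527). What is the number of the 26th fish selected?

k = 65527/37 = 1771
26th selection = r + (26−1)·k = 817 + 25×1771 = 817 + 44275 = 45092

45092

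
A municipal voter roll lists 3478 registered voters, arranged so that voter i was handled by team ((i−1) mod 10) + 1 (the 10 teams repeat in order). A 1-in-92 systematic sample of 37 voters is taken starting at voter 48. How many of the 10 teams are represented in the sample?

Consecutive selections differ by k = 92, so their team numbers differ by 92 mod 10 = 2.
gcd(92, 10) = 2, so the sample visits 10/2 = 5 distinct residues mod 10.
Start 48 is team 8; the teams hit are 2, 4, 6, 8, 10.

5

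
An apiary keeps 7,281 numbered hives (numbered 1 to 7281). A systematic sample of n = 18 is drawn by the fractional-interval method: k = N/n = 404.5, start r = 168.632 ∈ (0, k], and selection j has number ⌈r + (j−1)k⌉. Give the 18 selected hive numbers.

169, 574, 978, 1383, 1787, 2192, 2596, 3001, 3405, 3810, 4214, 4619, 5023, 5428, 5832, 6237, 6641, 7046

j=1: r + 0k = 168.632 → ⌈·⌉ = 169
j=2: r + 1k = 573.132 → ⌈·⌉ = 574
j=3: r + 2k = 977.632 → ⌈·⌉ = 978
j=4: r + 3k = 1382.132 → ⌈·⌉ = 1383
j=5: r + 4k = 1786.632 → ⌈·⌉ = 1787
j=6: r + 5k = 2191.132 → ⌈·⌉ = 2192
j=7: r + 6k = 2595.632 → ⌈·⌉ = 2596
j=8: r + 7k = 3000.132 → ⌈·⌉ = 3001
j=9: r + 8k = 3404.632 → ⌈·⌉ = 3405
j=10: r + 9k = 3809.132 → ⌈·⌉ = 3810
j=11: r + 10k = 4213.632 → ⌈·⌉ = 4214
j=12: r + 11k = 4618.132 → ⌈·⌉ = 4619
j=13: r + 12k = 5022.632 → ⌈·⌉ = 5023
j=14: r + 13k = 5427.132 → ⌈·⌉ = 5428
j=15: r + 14k = 5831.632 → ⌈·⌉ = 5832
j=16: r + 15k = 6236.132 → ⌈·⌉ = 6237
j=17: r + 16k = 6640.632 → ⌈·⌉ = 6641
j=18: r + 17k = 7045.132 → ⌈·⌉ = 7046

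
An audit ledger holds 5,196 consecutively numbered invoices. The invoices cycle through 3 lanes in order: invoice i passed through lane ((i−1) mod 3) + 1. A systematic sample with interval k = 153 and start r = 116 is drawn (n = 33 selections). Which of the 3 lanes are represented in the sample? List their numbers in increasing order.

2

Consecutive selections differ by k = 153, so their lane numbers differ by 153 mod 3 = 0.
gcd(153, 3) = 3, so the sample visits 3/3 = 1 distinct residues mod 3.
Start 116 is lane 2; the lanes hit are 2.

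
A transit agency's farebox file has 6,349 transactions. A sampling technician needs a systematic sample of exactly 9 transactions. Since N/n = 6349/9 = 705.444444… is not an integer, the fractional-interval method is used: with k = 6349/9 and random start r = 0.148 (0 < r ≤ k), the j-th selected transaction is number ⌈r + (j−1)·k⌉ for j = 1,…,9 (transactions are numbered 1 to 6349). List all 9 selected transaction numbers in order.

1, 706, 1412, 2117, 2822, 3528, 4233, 4939, 5644

j=1: r + 0k = 0.148 → ⌈·⌉ = 1
j=2: r + 1k = 705.592444… → ⌈·⌉ = 706
j=3: r + 2k = 1411.036888… → ⌈·⌉ = 1412
j=4: r + 3k = 2116.481333… → ⌈·⌉ = 2117
j=5: r + 4k = 2821.925777… → ⌈·⌉ = 2822
j=6: r + 5k = 3527.370222… → ⌈·⌉ = 3528
j=7: r + 6k = 4232.814666… → ⌈·⌉ = 4233
j=8: r + 7k = 4938.259111… → ⌈·⌉ = 4939
j=9: r + 8k = 5643.703555… → ⌈·⌉ = 5644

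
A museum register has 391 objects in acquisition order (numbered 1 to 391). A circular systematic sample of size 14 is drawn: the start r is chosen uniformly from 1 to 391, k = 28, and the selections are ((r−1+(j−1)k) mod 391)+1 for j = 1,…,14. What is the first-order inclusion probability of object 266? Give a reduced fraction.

For each position j, as r ranges over 1…391 the j-th selection hits every object exactly once, so object 266 is selected for exactly 14 of the 391 starts.
Inclusion probability = 14/391.

14/391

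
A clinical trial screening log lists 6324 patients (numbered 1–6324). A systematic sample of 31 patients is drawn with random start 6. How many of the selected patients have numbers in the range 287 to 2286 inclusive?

10

k = 6324/31 = 204
First selection ≥ 287: 6 + ⌈(287−6)/204⌉·204 = 6 + 2×204 = 414
Last selection ≤ 2286: 6 + ⌊(2286−6)/204⌋·204 = 6 + 11×204 = 2250
Count = 11 − 2 + 1 = 10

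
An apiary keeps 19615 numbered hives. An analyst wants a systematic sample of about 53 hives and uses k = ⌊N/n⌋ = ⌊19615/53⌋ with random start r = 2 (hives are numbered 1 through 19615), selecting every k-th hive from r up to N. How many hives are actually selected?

k = ⌊19615/53⌋ = 370
Achieved size = ⌊(19615 − 2)/370⌋ + 1 = ⌊19613/370⌋ + 1 = 53 + 1 = 54
(last selection: 2 + 53×370 = 19612 ≤ 19615; next would be 19982 > 19615)

54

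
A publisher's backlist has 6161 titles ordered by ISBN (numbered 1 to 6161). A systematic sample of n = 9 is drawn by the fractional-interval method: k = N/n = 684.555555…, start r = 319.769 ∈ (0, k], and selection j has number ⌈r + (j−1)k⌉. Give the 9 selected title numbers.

j=1: r + 0k = 319.769 → ⌈·⌉ = 320
j=2: r + 1k = 1004.324555… → ⌈·⌉ = 1005
j=3: r + 2k = 1688.880111… → ⌈·⌉ = 1689
j=4: r + 3k = 2373.435666… → ⌈·⌉ = 2374
j=5: r + 4k = 3057.991222… → ⌈·⌉ = 3058
j=6: r + 5k = 3742.546777… → ⌈·⌉ = 3743
j=7: r + 6k = 4427.102333… → ⌈·⌉ = 4428
j=8: r + 7k = 5111.657888… → ⌈·⌉ = 5112
j=9: r + 8k = 5796.213444… → ⌈·⌉ = 5797

320, 1005, 1689, 2374, 3058, 3743, 4428, 5112, 5797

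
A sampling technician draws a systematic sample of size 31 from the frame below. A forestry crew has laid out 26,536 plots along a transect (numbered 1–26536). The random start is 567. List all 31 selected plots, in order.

k = N/n = 26536/31 = 856
plot 1: 567
plot 2: 567 + 856 = 1423
plot 3: 1423 + 856 = 2279
plot 4: 2279 + 856 = 3135
plot 5: 3135 + 856 = 3991
plot 6: 3991 + 856 = 4847
plot 7: 4847 + 856 = 5703
plot 8: 5703 + 856 = 6559
plot 9: 6559 + 856 = 7415
plot 10: 7415 + 856 = 8271
plot 11: 8271 + 856 = 9127
plot 12: 9127 + 856 = 9983
plot 13: 9983 + 856 = 10839
plot 14: 10839 + 856 = 11695
plot 15: 11695 + 856 = 12551
plot 16: 12551 + 856 = 13407
plot 17: 13407 + 856 = 14263
plot 18: 14263 + 856 = 15119
plot 19: 15119 + 856 = 15975
plot 20: 15975 + 856 = 16831
plot 21: 16831 + 856 = 17687
plot 22: 17687 + 856 = 18543
plot 23: 18543 + 856 = 19399
plot 24: 19399 + 856 = 20255
plot 25: 20255 + 856 = 21111
plot 26: 21111 + 856 = 21967
plot 27: 21967 + 856 = 22823
plot 28: 22823 + 856 = 23679
plot 29: 23679 + 856 = 24535
plot 30: 24535 + 856 = 25391
plot 31: 25391 + 856 = 26247

567, 1423, 2279, 3135, 3991, 4847, 5703, 6559, 7415, 8271, 9127, 9983, 10839, 11695, 12551, 13407, 14263, 15119, 15975, 16831, 17687, 18543, 19399, 20255, 21111, 21967, 22823, 23679, 24535, 25391, 26247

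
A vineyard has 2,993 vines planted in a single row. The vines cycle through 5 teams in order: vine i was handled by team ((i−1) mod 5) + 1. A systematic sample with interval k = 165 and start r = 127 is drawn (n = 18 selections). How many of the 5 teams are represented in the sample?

1

Consecutive selections differ by k = 165, so their team numbers differ by 165 mod 5 = 0.
gcd(165, 5) = 5, so the sample visits 5/5 = 1 distinct residues mod 5.
Start 127 is team 2; the teams hit are 2.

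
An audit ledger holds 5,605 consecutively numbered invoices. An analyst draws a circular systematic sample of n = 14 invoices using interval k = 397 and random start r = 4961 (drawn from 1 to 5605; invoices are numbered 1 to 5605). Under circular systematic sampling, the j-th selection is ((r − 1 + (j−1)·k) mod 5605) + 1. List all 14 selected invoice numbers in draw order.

4961, 5358, 150, 547, 944, 1341, 1738, 2135, 2532, 2929, 3326, 3723, 4120, 4517

Selection 1: 4961
Selection 2: 4961 + 397 = 5358
Selection 3: 5358 + 397 = 5755 → 5755 − 5605 = 150
Selection 4: 150 + 397 = 547
Selection 5: 547 + 397 = 944
Selection 6: 944 + 397 = 1341
Selection 7: 1341 + 397 = 1738
Selection 8: 1738 + 397 = 2135
Selection 9: 2135 + 397 = 2532
Selection 10: 2532 + 397 = 2929
Selection 11: 2929 + 397 = 3326
Selection 12: 3326 + 397 = 3723
Selection 13: 3723 + 397 = 4120
Selection 14: 4120 + 397 = 4517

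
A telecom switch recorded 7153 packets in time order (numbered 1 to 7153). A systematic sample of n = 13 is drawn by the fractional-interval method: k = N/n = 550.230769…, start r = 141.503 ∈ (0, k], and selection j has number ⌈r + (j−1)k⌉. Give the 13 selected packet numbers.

142, 692, 1242, 1793, 2343, 2893, 3443, 3994, 4544, 5094, 5644, 6195, 6745

j=1: r + 0k = 141.503 → ⌈·⌉ = 142
j=2: r + 1k = 691.733769… → ⌈·⌉ = 692
j=3: r + 2k = 1241.964538… → ⌈·⌉ = 1242
j=4: r + 3k = 1792.195307… → ⌈·⌉ = 1793
j=5: r + 4k = 2342.426076… → ⌈·⌉ = 2343
j=6: r + 5k = 2892.656846… → ⌈·⌉ = 2893
j=7: r + 6k = 3442.887615… → ⌈·⌉ = 3443
j=8: r + 7k = 3993.118384… → ⌈·⌉ = 3994
j=9: r + 8k = 4543.349153… → ⌈·⌉ = 4544
j=10: r + 9k = 5093.579923… → ⌈·⌉ = 5094
j=11: r + 10k = 5643.810692… → ⌈·⌉ = 5644
j=12: r + 11k = 6194.041461… → ⌈·⌉ = 6195
j=13: r + 12k = 6744.272230… → ⌈·⌉ = 6745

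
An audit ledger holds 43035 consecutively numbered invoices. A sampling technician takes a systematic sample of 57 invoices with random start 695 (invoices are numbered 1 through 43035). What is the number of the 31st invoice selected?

k = 43035/57 = 755
31st selection = r + (31−1)·k = 695 + 30×755 = 695 + 22650 = 23345

23345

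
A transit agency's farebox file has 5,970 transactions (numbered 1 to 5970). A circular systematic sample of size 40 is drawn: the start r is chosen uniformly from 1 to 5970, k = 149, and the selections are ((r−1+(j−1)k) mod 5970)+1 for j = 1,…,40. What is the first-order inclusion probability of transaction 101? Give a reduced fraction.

4/597

For each position j, as r ranges over 1…5970 the j-th selection hits every transaction exactly once, so transaction 101 is selected for exactly 40 of the 5970 starts.
Inclusion probability = 40/5970 = 4/597.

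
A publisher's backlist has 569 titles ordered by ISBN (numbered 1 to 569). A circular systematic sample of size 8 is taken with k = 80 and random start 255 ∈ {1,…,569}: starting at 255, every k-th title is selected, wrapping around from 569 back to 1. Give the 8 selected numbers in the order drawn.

Selection 1: 255
Selection 2: 255 + 80 = 335
Selection 3: 335 + 80 = 415
Selection 4: 415 + 80 = 495
Selection 5: 495 + 80 = 575 → 575 − 569 = 6
Selection 6: 6 + 80 = 86
Selection 7: 86 + 80 = 166
Selection 8: 166 + 80 = 246

255, 335, 415, 495, 6, 86, 166, 246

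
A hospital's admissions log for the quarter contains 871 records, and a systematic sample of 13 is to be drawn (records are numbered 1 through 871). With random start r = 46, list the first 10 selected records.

46, 113, 180, 247, 314, 381, 448, 515, 582, 649

k = N/n = 871/13 = 67
record 1: 46
record 2: 46 + 67 = 113
record 3: 113 + 67 = 180
record 4: 180 + 67 = 247
record 5: 247 + 67 = 314
record 6: 314 + 67 = 381
record 7: 381 + 67 = 448
record 8: 448 + 67 = 515
record 9: 515 + 67 = 582
record 10: 582 + 67 = 649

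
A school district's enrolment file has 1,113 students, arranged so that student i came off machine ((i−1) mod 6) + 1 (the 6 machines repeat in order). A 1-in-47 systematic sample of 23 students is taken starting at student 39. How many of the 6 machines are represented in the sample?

Consecutive selections differ by k = 47, so their machine numbers differ by 47 mod 6 = 5.
gcd(47, 6) = 1, so the sample visits 6/1 = 6 distinct residues mod 6.
Start 39 is machine 3; the machines hit are 1, 2, 3, 4, 5, 6.

6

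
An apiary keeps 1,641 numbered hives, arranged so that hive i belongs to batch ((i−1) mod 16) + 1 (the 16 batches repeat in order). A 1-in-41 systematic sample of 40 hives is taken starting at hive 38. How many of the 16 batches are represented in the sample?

Consecutive selections differ by k = 41, so their batch numbers differ by 41 mod 16 = 9.
gcd(41, 16) = 1, so the sample visits 16/1 = 16 distinct residues mod 16.
Start 38 is batch 6; the batches hit are 1, 2, 3, 4, 5, 6, 7, 8, 9, 10, 11, 12, 13, 14, 15, 16.

16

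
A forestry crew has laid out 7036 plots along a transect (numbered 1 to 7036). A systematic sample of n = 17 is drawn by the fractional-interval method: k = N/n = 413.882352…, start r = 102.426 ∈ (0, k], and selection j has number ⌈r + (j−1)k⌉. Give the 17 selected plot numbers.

103, 517, 931, 1345, 1758, 2172, 2586, 3000, 3414, 3828, 4242, 4656, 5070, 5483, 5897, 6311, 6725

j=1: r + 0k = 102.426 → ⌈·⌉ = 103
j=2: r + 1k = 516.308352… → ⌈·⌉ = 517
j=3: r + 2k = 930.190705… → ⌈·⌉ = 931
j=4: r + 3k = 1344.073058… → ⌈·⌉ = 1345
j=5: r + 4k = 1757.955411… → ⌈·⌉ = 1758
j=6: r + 5k = 2171.837764… → ⌈·⌉ = 2172
j=7: r + 6k = 2585.720117… → ⌈·⌉ = 2586
j=8: r + 7k = 2999.602470… → ⌈·⌉ = 3000
j=9: r + 8k = 3413.484823… → ⌈·⌉ = 3414
j=10: r + 9k = 3827.367176… → ⌈·⌉ = 3828
j=11: r + 10k = 4241.249529… → ⌈·⌉ = 4242
j=12: r + 11k = 4655.131882… → ⌈·⌉ = 4656
j=13: r + 12k = 5069.014235… → ⌈·⌉ = 5070
j=14: r + 13k = 5482.896588… → ⌈·⌉ = 5483
j=15: r + 14k = 5896.778941… → ⌈·⌉ = 5897
j=16: r + 15k = 6310.661294… → ⌈·⌉ = 6311
j=17: r + 16k = 6724.543647… → ⌈·⌉ = 6725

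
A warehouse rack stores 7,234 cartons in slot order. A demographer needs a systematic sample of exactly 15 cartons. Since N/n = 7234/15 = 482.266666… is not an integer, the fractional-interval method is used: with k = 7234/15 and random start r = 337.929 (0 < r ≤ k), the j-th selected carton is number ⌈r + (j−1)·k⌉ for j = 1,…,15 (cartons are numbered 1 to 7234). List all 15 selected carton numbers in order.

338, 821, 1303, 1785, 2267, 2750, 3232, 3714, 4197, 4679, 5161, 5643, 6126, 6608, 7090

j=1: r + 0k = 337.929 → ⌈·⌉ = 338
j=2: r + 1k = 820.195666… → ⌈·⌉ = 821
j=3: r + 2k = 1302.462333… → ⌈·⌉ = 1303
j=4: r + 3k = 1784.729 → ⌈·⌉ = 1785
j=5: r + 4k = 2266.995666… → ⌈·⌉ = 2267
j=6: r + 5k = 2749.262333… → ⌈·⌉ = 2750
j=7: r + 6k = 3231.529 → ⌈·⌉ = 3232
j=8: r + 7k = 3713.795666… → ⌈·⌉ = 3714
j=9: r + 8k = 4196.062333… → ⌈·⌉ = 4197
j=10: r + 9k = 4678.329 → ⌈·⌉ = 4679
j=11: r + 10k = 5160.595666… → ⌈·⌉ = 5161
j=12: r + 11k = 5642.862333… → ⌈·⌉ = 5643
j=13: r + 12k = 6125.129 → ⌈·⌉ = 6126
j=14: r + 13k = 6607.395666… → ⌈·⌉ = 6608
j=15: r + 14k = 7089.662333… → ⌈·⌉ = 7090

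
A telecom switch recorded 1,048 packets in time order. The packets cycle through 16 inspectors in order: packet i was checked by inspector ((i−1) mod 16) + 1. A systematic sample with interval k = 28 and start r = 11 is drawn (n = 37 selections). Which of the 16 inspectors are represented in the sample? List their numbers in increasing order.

3, 7, 11, 15

Consecutive selections differ by k = 28, so their inspector numbers differ by 28 mod 16 = 12.
gcd(28, 16) = 4, so the sample visits 16/4 = 4 distinct residues mod 16.
Start 11 is inspector 11; the inspectors hit are 3, 7, 11, 15.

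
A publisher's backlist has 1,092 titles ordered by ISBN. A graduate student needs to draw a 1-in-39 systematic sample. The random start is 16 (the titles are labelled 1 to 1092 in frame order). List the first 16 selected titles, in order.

title 1: 16
title 2: 16 + 39 = 55
title 3: 55 + 39 = 94
title 4: 94 + 39 = 133
title 5: 133 + 39 = 172
title 6: 172 + 39 = 211
title 7: 211 + 39 = 250
title 8: 250 + 39 = 289
title 9: 289 + 39 = 328
title 10: 328 + 39 = 367
title 11: 367 + 39 = 406
title 12: 406 + 39 = 445
title 13: 445 + 39 = 484
title 14: 484 + 39 = 523
title 15: 523 + 39 = 562
title 16: 562 + 39 = 601

16, 55, 94, 133, 172, 211, 250, 289, 328, 367, 406, 445, 484, 523, 562, 601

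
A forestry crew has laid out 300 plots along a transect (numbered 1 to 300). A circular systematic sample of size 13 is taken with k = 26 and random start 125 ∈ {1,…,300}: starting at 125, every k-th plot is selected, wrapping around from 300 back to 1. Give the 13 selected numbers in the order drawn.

125, 151, 177, 203, 229, 255, 281, 7, 33, 59, 85, 111, 137

Selection 1: 125
Selection 2: 125 + 26 = 151
Selection 3: 151 + 26 = 177
Selection 4: 177 + 26 = 203
Selection 5: 203 + 26 = 229
Selection 6: 229 + 26 = 255
Selection 7: 255 + 26 = 281
Selection 8: 281 + 26 = 307 → 307 − 300 = 7
Selection 9: 7 + 26 = 33
Selection 10: 33 + 26 = 59
Selection 11: 59 + 26 = 85
Selection 12: 85 + 26 = 111
Selection 13: 111 + 26 = 137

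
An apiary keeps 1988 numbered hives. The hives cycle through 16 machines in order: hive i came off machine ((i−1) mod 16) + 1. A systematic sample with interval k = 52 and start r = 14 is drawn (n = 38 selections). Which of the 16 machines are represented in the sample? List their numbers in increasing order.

Consecutive selections differ by k = 52, so their machine numbers differ by 52 mod 16 = 4.
gcd(52, 16) = 4, so the sample visits 16/4 = 4 distinct residues mod 16.
Start 14 is machine 14; the machines hit are 2, 6, 10, 14.

2, 6, 10, 14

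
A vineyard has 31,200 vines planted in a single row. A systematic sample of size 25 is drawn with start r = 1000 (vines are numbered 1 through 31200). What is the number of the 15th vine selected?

18472

k = 31200/25 = 1248
15th selection = r + (15−1)·k = 1000 + 14×1248 = 1000 + 17472 = 18472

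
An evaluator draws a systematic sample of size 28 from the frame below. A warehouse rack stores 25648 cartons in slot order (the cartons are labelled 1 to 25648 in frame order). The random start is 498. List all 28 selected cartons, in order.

498, 1414, 2330, 3246, 4162, 5078, 5994, 6910, 7826, 8742, 9658, 10574, 11490, 12406, 13322, 14238, 15154, 16070, 16986, 17902, 18818, 19734, 20650, 21566, 22482, 23398, 24314, 25230

k = N/n = 25648/28 = 916
carton 1: 498
carton 2: 498 + 916 = 1414
carton 3: 1414 + 916 = 2330
carton 4: 2330 + 916 = 3246
carton 5: 3246 + 916 = 4162
carton 6: 4162 + 916 = 5078
carton 7: 5078 + 916 = 5994
carton 8: 5994 + 916 = 6910
carton 9: 6910 + 916 = 7826
carton 10: 7826 + 916 = 8742
carton 11: 8742 + 916 = 9658
carton 12: 9658 + 916 = 10574
carton 13: 10574 + 916 = 11490
carton 14: 11490 + 916 = 12406
carton 15: 12406 + 916 = 13322
carton 16: 13322 + 916 = 14238
carton 17: 14238 + 916 = 15154
carton 18: 15154 + 916 = 16070
carton 19: 16070 + 916 = 16986
carton 20: 16986 + 916 = 17902
carton 21: 17902 + 916 = 18818
carton 22: 18818 + 916 = 19734
carton 23: 19734 + 916 = 20650
carton 24: 20650 + 916 = 21566
carton 25: 21566 + 916 = 22482
carton 26: 22482 + 916 = 23398
carton 27: 23398 + 916 = 24314
carton 28: 24314 + 916 = 25230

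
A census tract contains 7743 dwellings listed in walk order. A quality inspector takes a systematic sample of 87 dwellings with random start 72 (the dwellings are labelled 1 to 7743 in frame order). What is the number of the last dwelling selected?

k = 7743/87 = 89
87th selection = r + (87−1)·k = 72 + 86×89 = 72 + 7654 = 7726

7726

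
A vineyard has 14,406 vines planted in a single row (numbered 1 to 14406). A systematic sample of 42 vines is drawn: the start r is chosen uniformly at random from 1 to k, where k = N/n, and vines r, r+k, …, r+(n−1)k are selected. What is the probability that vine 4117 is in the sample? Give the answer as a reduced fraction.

1/343

k = 14406/42 = 343.
Vine 4117 is selected iff r ≡ 4117 (mod 343); exactly one such r in {1,…,343}.
Inclusion probability = 1/343.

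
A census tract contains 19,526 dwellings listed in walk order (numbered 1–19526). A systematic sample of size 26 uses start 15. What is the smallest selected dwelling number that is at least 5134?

k = 19526/26 = 751
Steps past start: ⌈(5134 − 15)/751⌉ = ⌈5119/751⌉ = 7
Selected dwelling: 15 + 7×751 = 5272

5272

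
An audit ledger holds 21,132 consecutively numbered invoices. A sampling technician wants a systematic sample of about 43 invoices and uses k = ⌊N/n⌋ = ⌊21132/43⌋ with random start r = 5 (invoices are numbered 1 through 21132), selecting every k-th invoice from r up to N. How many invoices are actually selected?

44

k = ⌊21132/43⌋ = 491
Achieved size = ⌊(21132 − 5)/491⌋ + 1 = ⌊21127/491⌋ + 1 = 43 + 1 = 44
(last selection: 5 + 43×491 = 21118 ≤ 21132; next would be 21609 > 21132)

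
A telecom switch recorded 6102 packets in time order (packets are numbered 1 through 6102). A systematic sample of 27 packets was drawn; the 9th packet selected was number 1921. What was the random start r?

k = 6102/27 = 226
r = 1921 − (9−1)×226 = 1921 − 1808 = 113

113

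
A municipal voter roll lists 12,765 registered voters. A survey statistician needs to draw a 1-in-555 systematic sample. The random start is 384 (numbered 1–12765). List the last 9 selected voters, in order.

8154, 8709, 9264, 9819, 10374, 10929, 11484, 12039, 12594

15th selection = 384 + 14×555 = 8154
16th: 8154 + 555 = 8709
17th: 8709 + 555 = 9264
18th: 9264 + 555 = 9819
19th: 9819 + 555 = 10374
20th: 10374 + 555 = 10929
21st: 10929 + 555 = 11484
22nd: 11484 + 555 = 12039
23rd: 12039 + 555 = 12594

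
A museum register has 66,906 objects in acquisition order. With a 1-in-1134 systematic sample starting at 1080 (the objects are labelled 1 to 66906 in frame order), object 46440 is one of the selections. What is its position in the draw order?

k = 1134
position = (46440 − 1080)/1134 + 1 = 45360/1134 + 1 = 40 + 1 = 41

41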